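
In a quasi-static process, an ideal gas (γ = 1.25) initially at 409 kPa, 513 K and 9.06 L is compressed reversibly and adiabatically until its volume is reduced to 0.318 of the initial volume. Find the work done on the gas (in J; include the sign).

n = P₁V₁/(RT₁) = 409×9.06/(8.314×513) = 0.869 mol.
Adiabatic: TV^(γ−1) = const ⇒ T₂ = 513×(3.14)^0.250 = 683 K; PV^γ = const ⇒ P₂ = 1710 kPa.
ΔU = nCvΔT = 0.869×33.3×(683−513) = 4920 J.
Q = 0 for an adiabatic process, so W = −ΔU = -4920 J.
Work done on the gas = −W_by = 4920 J.

4920 J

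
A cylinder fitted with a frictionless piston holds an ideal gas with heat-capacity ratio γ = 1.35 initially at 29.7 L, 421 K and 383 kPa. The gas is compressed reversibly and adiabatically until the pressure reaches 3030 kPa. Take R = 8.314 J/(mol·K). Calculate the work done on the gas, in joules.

n = P₁V₁/(RT₁) = 383×29.7/(8.314×421) = 3.25 mol.
Adiabatic: T₂/T₁ = (P₂/P₁)^((γ−1)/γ) ⇒ T₂ = 421×(7.91)^0.259 = 720 K; V₂ = 6.42 L.
ΔU = nCvΔT = 3.25×23.8×(720−421) = 23100 J.
Q = 0 for an adiabatic process, so W = −ΔU = -23100 J.
Work done on the gas = −W_by = 23100 J.

23100 J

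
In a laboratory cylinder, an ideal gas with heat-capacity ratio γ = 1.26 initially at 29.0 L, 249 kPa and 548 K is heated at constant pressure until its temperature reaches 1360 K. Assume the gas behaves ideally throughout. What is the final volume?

Isobaric: P stays 249 kPa; V/T = const ⇒ T₂ = 1360 K, V₂ = 72.0 L.

72.0 L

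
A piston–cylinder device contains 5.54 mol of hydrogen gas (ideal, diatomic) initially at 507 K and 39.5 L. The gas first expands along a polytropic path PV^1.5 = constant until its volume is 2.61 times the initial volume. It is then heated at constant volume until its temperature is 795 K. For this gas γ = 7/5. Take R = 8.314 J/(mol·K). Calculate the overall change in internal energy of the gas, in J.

P₁ = nRT₁/V₁ = 5.54×8.314×507/39.5 = 591 kPa.
Step 1 — Polytropic n=1.5: T₂ = T₁(V₁/V₂)^(n−1) = 507×(0.383)^0.50 = 314 K; P₂ = P₁(V₁/V₂)^n = 140 kPa.
W = (P₁V₁−P₂V₂)/(n−1) = (591×39.5−140×103)/0.50 = 17800 J.
ΔU = nCvΔT = 5.54×20.8×(314−507) = -22200 J.
Q = ΔU + W = -4450 J.
State after step 1: P = 140 kPa, V = 103 L, T = 314 K.
Step 2 — Isochoric: V stays 103 L; P/T = const ⇒ T₂ = 795 K, P₂ = 355 kPa.
W = 0 (no volume change).
ΔU = nCvΔT = 5.54×20.8×(795−314) = 55400 J.
Q = ΔU = 55400 J.
Net over both steps: W = 17800 J, Q = 51000 J, ΔU = 33200 J.

33200 J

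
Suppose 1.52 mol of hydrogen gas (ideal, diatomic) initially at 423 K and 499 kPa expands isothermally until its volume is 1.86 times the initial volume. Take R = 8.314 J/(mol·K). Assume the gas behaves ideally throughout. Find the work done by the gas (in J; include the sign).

V₁ = nRT₁/P₁ = 1.52×8.314×423/499 = 10.7 L.
Isothermal: T stays 423 K; PV = const ⇒ V₂ = 19.9 L, P₂ = 268 kPa.
W = nRT ln(V₂/V₁) = 1.52×8.314×423×ln(1.86) = 3320 J.

3320 J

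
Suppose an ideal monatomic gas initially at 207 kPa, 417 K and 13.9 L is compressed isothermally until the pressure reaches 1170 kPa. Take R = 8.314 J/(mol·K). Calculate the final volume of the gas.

Isothermal: T stays 417 K; PV = const ⇒ V₂ = 2.46 L, P₂ = 1170 kPa.

2.46 L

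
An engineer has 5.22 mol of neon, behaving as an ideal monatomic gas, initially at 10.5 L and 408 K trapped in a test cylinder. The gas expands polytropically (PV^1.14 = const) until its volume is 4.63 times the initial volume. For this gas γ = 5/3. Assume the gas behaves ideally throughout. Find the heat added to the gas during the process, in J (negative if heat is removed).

19300 J

P₁ = nRT₁/V₁ = 5.22×8.314×408/10.5 = 1690 kPa.
Polytropic n=1.14: T₂ = T₁(V₁/V₂)^(n−1) = 408×(0.216)^0.14 = 329 K; P₂ = P₁(V₁/V₂)^n = 294 kPa.
W = (P₁V₁−P₂V₂)/(n−1) = (1690×10.5−294×48.6)/0.14 = 24400 J.
ΔU = nCvΔT = 5.22×12.5×(329−408) = -5130 J.
Q = ΔU + W = 19300 J.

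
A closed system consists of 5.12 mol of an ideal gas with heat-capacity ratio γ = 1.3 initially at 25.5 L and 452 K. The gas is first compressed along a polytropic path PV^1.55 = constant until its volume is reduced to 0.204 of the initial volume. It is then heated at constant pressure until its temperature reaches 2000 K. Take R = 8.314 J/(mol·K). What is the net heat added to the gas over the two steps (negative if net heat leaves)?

P₁ = nRT₁/V₁ = 5.12×8.314×452/25.5 = 755 kPa.
Step 1 — Polytropic n=1.55: T₂ = T₁(V₁/V₂)^(n−1) = 452×(4.90)^0.55 = 1080 K; P₂ = P₁(V₁/V₂)^n = 8870 kPa.
W = (P₁V₁−P₂V₂)/(n−1) = (755×25.5−8870×5.20)/0.55 = -48900 J.
ΔU = nCvΔT = 5.12×27.7×(1080−452) = 89600 J.
Q = ΔU + W = 40700 J.
State after step 1: P = 8870 kPa, V = 5.20 L, T = 1080 K.
Step 2 — Isobaric: P stays 8870 kPa; V/T = const ⇒ T₂ = 2000 K, V₂ = 9.60 L.
W = PΔV = 8870×(9.60−5.20) kPa·L = 39000 J.
ΔU = nCvΔT = 5.12×27.7×(2000−1080) = 130000 J.
Q = ΔU + W = nCpΔT = 169000 J.
Net over both steps: W = -9870 J, Q = 210000 J, ΔU = 220000 J.

210000 J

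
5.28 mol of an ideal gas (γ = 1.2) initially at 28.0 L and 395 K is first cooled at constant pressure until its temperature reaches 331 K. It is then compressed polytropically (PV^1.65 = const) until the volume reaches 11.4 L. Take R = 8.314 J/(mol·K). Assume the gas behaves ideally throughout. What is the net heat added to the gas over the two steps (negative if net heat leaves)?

P₁ = nRT₁/V₁ = 5.28×8.314×395/28.0 = 619 kPa.
Step 1 — Isobaric: P stays 619 kPa; V/T = const ⇒ T₂ = 331 K, V₂ = 23.5 L.
W = PΔV = 619×(23.5−28.0) kPa·L = -2810 J.
ΔU = nCvΔT = 5.28×41.6×(331−395) = -14000 J.
Q = ΔU + W = nCpΔT = -16900 J.
State after step 1: P = 619 kPa, V = 23.5 L, T = 331 K.
Step 2 — Polytropic n=1.65: T₂ = T₁(V₁/V₂)^(n−1) = 331×(2.06)^0.65 = 529 K; P₂ = P₁(V₁/V₂)^n = 2040 kPa.
W = (P₁V₁−P₂V₂)/(n−1) = (619×23.5−2040×11.4)/0.65 = -13400 J.
ΔU = nCvΔT = 5.28×41.6×(529−331) = 43500 J.
Q = ΔU + W = 30100 J.
Net over both steps: W = -16200 J, Q = 13300 J, ΔU = 29400 J.

13300 J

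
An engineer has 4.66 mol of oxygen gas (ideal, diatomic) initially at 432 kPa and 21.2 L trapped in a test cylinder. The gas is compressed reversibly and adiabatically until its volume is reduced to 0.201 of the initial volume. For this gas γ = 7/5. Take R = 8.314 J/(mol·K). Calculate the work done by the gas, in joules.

-20600 J

T₁ = P₁V₁/(nR) = 432×21.2/(4.66×8.314) = 236 K.
Adiabatic: TV^(γ−1) = const ⇒ T₂ = 236×(4.98)^0.400 = 449 K; PV^γ = const ⇒ P₂ = 4080 kPa.
ΔU = nCvΔT = 4.66×20.8×(449−236) = 20600 J.
Q = 0 for an adiabatic process, so W = −ΔU = -20600 J.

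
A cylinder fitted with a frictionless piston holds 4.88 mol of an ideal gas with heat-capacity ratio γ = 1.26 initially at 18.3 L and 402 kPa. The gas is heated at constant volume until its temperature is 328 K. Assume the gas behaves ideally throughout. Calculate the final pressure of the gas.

727 kPa

T₁ = P₁V₁/(nR) = 402×18.3/(4.88×8.314) = 181 K.
Isochoric: V stays 18.3 L; P/T = const ⇒ T₂ = 328 K, P₂ = 727 kPa.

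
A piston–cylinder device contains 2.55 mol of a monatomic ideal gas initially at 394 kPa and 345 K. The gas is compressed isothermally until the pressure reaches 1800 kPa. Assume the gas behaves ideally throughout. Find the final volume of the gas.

V₁ = nRT₁/P₁ = 2.55×8.314×345/394 = 18.6 L.
Isothermal: T stays 345 K; PV = const ⇒ V₂ = 4.06 L, P₂ = 1800 kPa.

4.06 L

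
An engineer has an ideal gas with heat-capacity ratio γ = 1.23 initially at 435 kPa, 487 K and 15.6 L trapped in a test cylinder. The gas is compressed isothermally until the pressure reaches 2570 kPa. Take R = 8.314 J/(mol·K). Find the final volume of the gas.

Isothermal: T stays 487 K; PV = const ⇒ V₂ = 2.64 L, P₂ = 2570 kPa.

2.64 L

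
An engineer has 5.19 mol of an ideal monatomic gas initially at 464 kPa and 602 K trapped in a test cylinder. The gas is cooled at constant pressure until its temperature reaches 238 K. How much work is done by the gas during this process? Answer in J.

-15700 J

V₁ = nRT₁/P₁ = 5.19×8.314×602/464 = 56.0 L.
Isobaric: P stays 464 kPa; V/T = const ⇒ T₂ = 238 K, V₂ = 22.1 L.
W = PΔV = 464×(22.1−56.0) kPa·L = -15700 J.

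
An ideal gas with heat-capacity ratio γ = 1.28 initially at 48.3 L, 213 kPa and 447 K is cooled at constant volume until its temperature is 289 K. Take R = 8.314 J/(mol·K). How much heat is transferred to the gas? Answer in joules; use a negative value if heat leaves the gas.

n = P₁V₁/(RT₁) = 213×48.3/(8.314×447) = 2.77 mol.
Isochoric: V stays 48.3 L; P/T = const ⇒ T₂ = 289 K, P₂ = 138 kPa.
W = 0 (no volume change).
ΔU = nCvΔT = 2.77×29.7×(289−447) = -13000 J.
Q = ΔU = -13000 J.

-13000 J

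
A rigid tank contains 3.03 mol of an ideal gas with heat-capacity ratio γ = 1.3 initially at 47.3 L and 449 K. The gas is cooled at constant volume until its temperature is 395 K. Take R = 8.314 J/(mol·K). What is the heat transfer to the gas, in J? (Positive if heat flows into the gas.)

-4530 J

P₁ = nRT₁/V₁ = 3.03×8.314×449/47.3 = 239 kPa.
Isochoric: V stays 47.3 L; P/T = const ⇒ T₂ = 395 K, P₂ = 210 kPa.
W = 0 (no volume change).
ΔU = nCvΔT = 3.03×27.7×(395−449) = -4530 J.
Q = ΔU = -4530 J.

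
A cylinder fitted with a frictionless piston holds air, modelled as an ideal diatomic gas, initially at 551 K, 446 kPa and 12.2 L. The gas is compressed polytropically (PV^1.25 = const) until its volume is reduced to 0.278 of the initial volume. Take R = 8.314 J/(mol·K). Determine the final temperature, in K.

Polytropic n=1.25: T₂ = T₁(V₁/V₂)^(n−1) = 551×(3.60)^0.25 = 759 K; P₂ = P₁(V₁/V₂)^n = 2210 kPa.

759 K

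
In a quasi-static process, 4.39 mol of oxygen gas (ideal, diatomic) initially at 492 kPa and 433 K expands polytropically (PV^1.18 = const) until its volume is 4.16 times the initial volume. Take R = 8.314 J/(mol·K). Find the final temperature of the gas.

V₁ = nRT₁/P₁ = 4.39×8.314×433/492 = 32.1 L.
Polytropic n=1.18: T₂ = T₁(V₁/V₂)^(n−1) = 433×(0.240)^0.18 = 335 K; P₂ = P₁(V₁/V₂)^n = 91.5 kPa.

335 K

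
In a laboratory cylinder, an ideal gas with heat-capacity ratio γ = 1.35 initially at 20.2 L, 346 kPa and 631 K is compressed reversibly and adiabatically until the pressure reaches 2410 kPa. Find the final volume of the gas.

4.80 L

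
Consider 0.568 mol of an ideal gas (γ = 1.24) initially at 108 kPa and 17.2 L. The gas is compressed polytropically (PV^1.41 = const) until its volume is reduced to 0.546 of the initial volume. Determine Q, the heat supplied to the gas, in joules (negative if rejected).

T₁ = P₁V₁/(nR) = 108×17.2/(0.568×8.314) = 393 K.
Polytropic n=1.41: T₂ = T₁(V₁/V₂)^(n−1) = 393×(1.83)^0.41 = 504 K; P₂ = P₁(V₁/V₂)^n = 254 kPa.
W = (P₁V₁−P₂V₂)/(n−1) = (108×17.2−254×9.39)/0.41 = -1280 J.
ΔU = nCvΔT = 0.568×34.6×(504−393) = 2180 J.
Q = ΔU + W = 904 J.

904 J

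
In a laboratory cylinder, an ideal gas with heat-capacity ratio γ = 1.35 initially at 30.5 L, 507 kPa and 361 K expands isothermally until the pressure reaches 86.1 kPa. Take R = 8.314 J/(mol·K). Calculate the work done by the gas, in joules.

27400 J

n = P₁V₁/(RT₁) = 507×30.5/(8.314×361) = 5.15 mol.
Isothermal: T stays 361 K; PV = const ⇒ V₂ = 180 L, P₂ = 86.1 kPa.
W = nRT ln(V₂/V₁) = 5.15×8.314×361×ln(5.89) = 27400 J.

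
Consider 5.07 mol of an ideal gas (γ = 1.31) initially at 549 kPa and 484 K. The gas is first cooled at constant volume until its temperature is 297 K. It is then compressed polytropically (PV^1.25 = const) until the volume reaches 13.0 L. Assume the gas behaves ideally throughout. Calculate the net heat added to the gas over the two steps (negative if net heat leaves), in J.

V₁ = nRT₁/P₁ = 5.07×8.314×484/549 = 37.2 L.
Step 1 — Isochoric: V stays 37.2 L; P/T = const ⇒ T₂ = 297 K, P₂ = 337 kPa.
W = 0 (no volume change).
ΔU = nCvΔT = 5.07×26.8×(297−484) = -25400 J.
Q = ΔU = -25400 J.
State after step 1: P = 337 kPa, V = 37.2 L, T = 297 K.
Step 2 — Polytropic n=1.25: T₂ = T₁(V₁/V₂)^(n−1) = 297×(2.86)^0.25 = 386 K; P₂ = P₁(V₁/V₂)^n = 1250 kPa.
W = (P₁V₁−P₂V₂)/(n−1) = (337×37.2−1250×13.0)/0.25 = -15000 J.
ΔU = nCvΔT = 5.07×26.8×(386−297) = 12100 J.
Q = ΔU + W = -2910 J.
Net over both steps: W = -15000 J, Q = -28300 J, ΔU = -13300 J.

-28300 J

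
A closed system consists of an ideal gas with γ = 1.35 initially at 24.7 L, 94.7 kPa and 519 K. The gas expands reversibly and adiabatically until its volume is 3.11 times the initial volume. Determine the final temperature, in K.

349 K

Adiabatic: TV^(γ−1) = const ⇒ T₂ = 519×(0.322)^0.350 = 349 K; PV^γ = const ⇒ P₂ = 20.5 kPa.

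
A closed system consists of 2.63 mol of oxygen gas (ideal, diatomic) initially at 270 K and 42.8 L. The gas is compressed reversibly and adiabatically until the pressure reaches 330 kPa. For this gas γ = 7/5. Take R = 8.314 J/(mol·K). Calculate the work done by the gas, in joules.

-4180 J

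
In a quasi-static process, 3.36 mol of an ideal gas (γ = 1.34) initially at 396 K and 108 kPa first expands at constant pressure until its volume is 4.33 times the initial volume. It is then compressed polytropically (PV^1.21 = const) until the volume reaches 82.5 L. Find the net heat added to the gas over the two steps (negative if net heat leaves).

V₁ = nRT₁/P₁ = 3.36×8.314×396/108 = 102 L.
Step 1 — Isobaric: P stays 108 kPa; V/T = const ⇒ T₂ = 1710 K, V₂ = 444 L.
W = PΔV = 108×(444−102) kPa·L = 36800 J.
ΔU = nCvΔT = 3.36×24.5×(1710−396) = 108000 J.
Q = ΔU + W = nCpΔT = 145000 J.
State after step 1: P = 108 kPa, V = 444 L, T = 1710 K.
Step 2 — Polytropic n=1.21: T₂ = T₁(V₁/V₂)^(n−1) = 1710×(5.38)^0.21 = 2440 K; P₂ = P₁(V₁/V₂)^n = 827 kPa.
W = (P₁V₁−P₂V₂)/(n−1) = (108×444−827×82.5)/0.21 = -96600 J.
ΔU = nCvΔT = 3.36×24.5×(2440−1710) = 59700 J.
Q = ΔU + W = -36900 J.
Net over both steps: W = -59800 J, Q = 108000 J, ΔU = 168000 J.

108000 J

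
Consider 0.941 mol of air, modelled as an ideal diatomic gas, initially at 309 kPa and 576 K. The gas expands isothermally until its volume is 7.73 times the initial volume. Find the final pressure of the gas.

V₁ = nRT₁/P₁ = 0.941×8.314×576/309 = 14.6 L.
Isothermal: T stays 576 K; PV = const ⇒ V₂ = 113 L, P₂ = 40.0 kPa.

40.0 kPa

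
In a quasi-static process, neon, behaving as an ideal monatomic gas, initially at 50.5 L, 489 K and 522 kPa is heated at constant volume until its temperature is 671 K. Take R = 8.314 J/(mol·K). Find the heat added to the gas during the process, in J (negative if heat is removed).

14700 J

n = P₁V₁/(RT₁) = 522×50.5/(8.314×489) = 6.48 mol.
Isochoric: V stays 50.5 L; P/T = const ⇒ T₂ = 671 K, P₂ = 716 kPa.
W = 0 (no volume change).
ΔU = nCvΔT = 6.48×12.5×(671−489) = 14700 J.
Q = ΔU = 14700 J.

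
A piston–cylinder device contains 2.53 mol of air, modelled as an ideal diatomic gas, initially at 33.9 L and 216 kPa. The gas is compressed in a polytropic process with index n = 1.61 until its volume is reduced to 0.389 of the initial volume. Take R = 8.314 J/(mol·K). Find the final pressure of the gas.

988 kPa

T₁ = P₁V₁/(nR) = 216×33.9/(2.53×8.314) = 348 K.
Polytropic n=1.61: T₂ = T₁(V₁/V₂)^(n−1) = 348×(2.57)^0.61 = 619 K; P₂ = P₁(V₁/V₂)^n = 988 kPa.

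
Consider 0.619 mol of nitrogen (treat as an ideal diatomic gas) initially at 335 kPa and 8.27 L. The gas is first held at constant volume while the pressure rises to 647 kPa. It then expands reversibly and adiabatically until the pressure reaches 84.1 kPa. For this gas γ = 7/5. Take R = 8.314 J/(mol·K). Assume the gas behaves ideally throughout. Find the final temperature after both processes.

T₁ = P₁V₁/(nR) = 335×8.27/(0.619×8.314) = 538 K.
Step 1 — Isochoric: V stays 8.27 L; P/T = const ⇒ T₂ = 1040 K, P₂ = 647 kPa.
W = 0 (no volume change).
ΔU = nCvΔT = 0.619×20.8×(1040−538) = 6450 J.
Q = ΔU = 6450 J.
State after step 1: P = 647 kPa, V = 8.27 L, T = 1040 K.
Step 2 — Adiabatic: T₂/T₁ = (P₂/P₁)^((γ−1)/γ) ⇒ T₂ = 1040×(0.130)^0.286 = 580 K; V₂ = 35.5 L.
ΔU = nCvΔT = 0.619×20.8×(580−1040) = -5910 J.
Q = 0 for an adiabatic process, so W = −ΔU = 5910 J.
Net over both steps: W = 5910 J, Q = 6450 J, ΔU = 541 J.

580 K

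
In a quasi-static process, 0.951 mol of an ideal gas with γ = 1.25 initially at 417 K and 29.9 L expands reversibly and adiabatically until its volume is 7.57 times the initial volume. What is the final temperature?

251 K

P₁ = nRT₁/V₁ = 0.951×8.314×417/29.9 = 110 kPa.
Adiabatic: TV^(γ−1) = const ⇒ T₂ = 417×(0.132)^0.250 = 251 K; PV^γ = const ⇒ P₂ = 8.78 kPa.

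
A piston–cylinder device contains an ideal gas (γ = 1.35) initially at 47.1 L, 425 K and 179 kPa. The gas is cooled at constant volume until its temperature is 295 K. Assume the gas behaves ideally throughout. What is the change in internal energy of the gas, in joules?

n = P₁V₁/(RT₁) = 179×47.1/(8.314×425) = 2.39 mol.
Isochoric: V stays 47.1 L; P/T = const ⇒ T₂ = 295 K, P₂ = 124 kPa.
For an ideal gas ΔU = nCvΔT with Cv = R/(γ−1) = 23.8 J/(mol·K).
ΔU = 2.39×23.8×(295−425) = -7370 J.

-7370 J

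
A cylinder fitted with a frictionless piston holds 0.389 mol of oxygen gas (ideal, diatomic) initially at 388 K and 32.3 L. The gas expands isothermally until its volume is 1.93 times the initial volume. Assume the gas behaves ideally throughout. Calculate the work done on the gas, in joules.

-825 J

P₁ = nRT₁/V₁ = 0.389×8.314×388/32.3 = 38.8 kPa.
Isothermal: T stays 388 K; PV = const ⇒ V₂ = 62.3 L, P₂ = 20.1 kPa.
W = nRT ln(V₂/V₁) = 0.389×8.314×388×ln(1.93) = 825 J.
Work done on the gas = −W_by = -825 J.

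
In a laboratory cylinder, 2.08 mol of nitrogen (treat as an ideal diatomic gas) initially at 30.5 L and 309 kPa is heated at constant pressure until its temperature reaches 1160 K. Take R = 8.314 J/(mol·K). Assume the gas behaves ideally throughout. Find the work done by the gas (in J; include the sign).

10600 J

T₁ = P₁V₁/(nR) = 309×30.5/(2.08×8.314) = 545 K.
Isobaric: P stays 309 kPa; V/T = const ⇒ T₂ = 1160 K, V₂ = 64.9 L.
W = PΔV = 309×(64.9−30.5) kPa·L = 10600 J.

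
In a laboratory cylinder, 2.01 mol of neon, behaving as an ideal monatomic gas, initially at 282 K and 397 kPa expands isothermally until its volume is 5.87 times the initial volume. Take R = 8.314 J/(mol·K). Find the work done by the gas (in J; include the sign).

8340 J

V₁ = nRT₁/P₁ = 2.01×8.314×282/397 = 11.9 L.
Isothermal: T stays 282 K; PV = const ⇒ V₂ = 69.7 L, P₂ = 67.6 kPa.
W = nRT ln(V₂/V₁) = 2.01×8.314×282×ln(5.87) = 8340 J.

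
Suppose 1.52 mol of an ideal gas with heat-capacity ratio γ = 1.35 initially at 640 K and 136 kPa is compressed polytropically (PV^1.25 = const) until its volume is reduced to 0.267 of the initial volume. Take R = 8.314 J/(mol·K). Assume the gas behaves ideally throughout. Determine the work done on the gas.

12700 J

V₁ = nRT₁/P₁ = 1.52×8.314×640/136 = 59.5 L.
Polytropic n=1.25: T₂ = T₁(V₁/V₂)^(n−1) = 640×(3.75)^0.25 = 890 K; P₂ = P₁(V₁/V₂)^n = 709 kPa.
W = (P₁V₁−P₂V₂)/(n−1) = (136×59.5−709×15.9)/0.25 = -12700 J.
Work done on the gas = −W_by = 12700 J.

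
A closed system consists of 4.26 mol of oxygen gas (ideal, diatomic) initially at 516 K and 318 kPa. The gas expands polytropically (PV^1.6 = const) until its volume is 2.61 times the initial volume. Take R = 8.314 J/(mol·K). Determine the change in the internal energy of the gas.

V₁ = nRT₁/P₁ = 4.26×8.314×516/318 = 57.5 L.
Polytropic n=1.6: T₂ = T₁(V₁/V₂)^(n−1) = 516×(0.383)^0.60 = 290 K; P₂ = P₁(V₁/V₂)^n = 68.5 kPa.
For an ideal gas ΔU = nCvΔT with Cv = (5/2)R = 20.8 J/(mol·K).
ΔU = 4.26×20.8×(290−516) = -20000 J.

-20000 J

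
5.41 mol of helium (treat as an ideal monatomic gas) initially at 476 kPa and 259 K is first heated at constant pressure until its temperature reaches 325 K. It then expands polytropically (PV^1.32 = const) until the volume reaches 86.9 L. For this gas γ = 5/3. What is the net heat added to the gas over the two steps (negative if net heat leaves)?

V₁ = nRT₁/P₁ = 5.41×8.314×259/476 = 24.5 L.
Step 1 — Isobaric: P stays 476 kPa; V/T = const ⇒ T₂ = 325 K, V₂ = 30.7 L.
W = PΔV = 476×(30.7−24.5) kPa·L = 2970 J.
ΔU = nCvΔT = 5.41×12.5×(325−259) = 4450 J.
Q = ΔU + W = nCpΔT = 7420 J.
State after step 1: P = 476 kPa, V = 30.7 L, T = 325 K.
Step 2 — Polytropic n=1.32: T₂ = T₁(V₁/V₂)^(n−1) = 325×(0.353)^0.32 = 233 K; P₂ = P₁(V₁/V₂)^n = 121 kPa.
W = (P₁V₁−P₂V₂)/(n−1) = (476×30.7−121×86.9)/0.32 = 12900 J.
ΔU = nCvΔT = 5.41×12.5×(233−325) = -6210 J.
Q = ΔU + W = 6730 J.
Net over both steps: W = 15900 J, Q = 14100 J, ΔU = -1760 J.

14100 J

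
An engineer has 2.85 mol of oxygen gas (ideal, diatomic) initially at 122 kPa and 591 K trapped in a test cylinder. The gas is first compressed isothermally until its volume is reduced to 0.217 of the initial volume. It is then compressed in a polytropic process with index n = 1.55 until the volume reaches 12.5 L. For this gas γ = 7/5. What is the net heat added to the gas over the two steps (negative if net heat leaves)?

-17000 J

V₁ = nRT₁/P₁ = 2.85×8.314×591/122 = 115 L.
Step 1 — Isothermal: T stays 591 K; PV = const ⇒ V₂ = 24.9 L, P₂ = 562 kPa.
ΔU = 0 (ideal gas, T constant).
W = nRT ln(V₂/V₁) = 2.85×8.314×591×ln(0.217) = -21400 J.
Q = ΔU + W = -21400 J.
State after step 1: P = 562 kPa, V = 24.9 L, T = 591 K.
Step 2 — Polytropic n=1.55: T₂ = T₁(V₁/V₂)^(n−1) = 591×(1.99)^0.55 = 864 K; P₂ = P₁(V₁/V₂)^n = 1640 kPa.
W = (P₁V₁−P₂V₂)/(n−1) = (562×24.9−1640×12.5)/0.55 = -11700 J.
ΔU = nCvΔT = 2.85×20.8×(864−591) = 16100 J.
Q = ΔU + W = 4400 J.
Net over both steps: W = -33100 J, Q = -17000 J, ΔU = 16100 J.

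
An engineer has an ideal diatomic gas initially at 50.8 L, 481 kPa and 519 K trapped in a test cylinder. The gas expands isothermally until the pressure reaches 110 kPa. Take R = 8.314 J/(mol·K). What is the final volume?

Isothermal: T stays 519 K; PV = const ⇒ V₂ = 222 L, P₂ = 110 kPa.

222 L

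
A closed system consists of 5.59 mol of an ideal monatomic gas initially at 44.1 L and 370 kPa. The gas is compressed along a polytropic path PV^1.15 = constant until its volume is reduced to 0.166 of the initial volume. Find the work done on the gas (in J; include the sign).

T₁ = P₁V₁/(nR) = 370×44.1/(5.59×8.314) = 351 K.
Polytropic n=1.15: T₂ = T₁(V₁/V₂)^(n−1) = 351×(6.02)^0.15 = 460 K; P₂ = P₁(V₁/V₂)^n = 2920 kPa.
W = (P₁V₁−P₂V₂)/(n−1) = (370×44.1−2920×7.32)/0.15 = -33600 J.
Work done on the gas = −W_by = 33600 J.

33600 J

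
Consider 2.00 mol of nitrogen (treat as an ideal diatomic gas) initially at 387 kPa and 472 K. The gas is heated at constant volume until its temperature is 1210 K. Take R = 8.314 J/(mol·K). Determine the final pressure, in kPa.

992 kPa

V₁ = nRT₁/P₁ = 2.00×8.314×472/387 = 20.3 L.
Isochoric: V stays 20.3 L; P/T = const ⇒ T₂ = 1210 K, P₂ = 992 kPa.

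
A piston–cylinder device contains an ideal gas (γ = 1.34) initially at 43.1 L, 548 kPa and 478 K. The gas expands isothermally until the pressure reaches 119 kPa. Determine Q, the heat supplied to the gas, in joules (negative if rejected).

36100 J

n = P₁V₁/(RT₁) = 548×43.1/(8.314×478) = 5.94 mol.
Isothermal: T stays 478 K; PV = const ⇒ V₂ = 198 L, P₂ = 119 kPa.
ΔU = 0 (ideal gas, T constant).
W = nRT ln(V₂/V₁) = 5.94×8.314×478×ln(4.61) = 36100 J.
Q = ΔU + W = 36100 J.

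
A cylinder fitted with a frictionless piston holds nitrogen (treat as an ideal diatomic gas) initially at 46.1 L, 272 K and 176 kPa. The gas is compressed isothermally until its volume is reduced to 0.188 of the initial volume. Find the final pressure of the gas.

936 kPa

Isothermal: T stays 272 K; PV = const ⇒ V₂ = 8.67 L, P₂ = 936 kPa.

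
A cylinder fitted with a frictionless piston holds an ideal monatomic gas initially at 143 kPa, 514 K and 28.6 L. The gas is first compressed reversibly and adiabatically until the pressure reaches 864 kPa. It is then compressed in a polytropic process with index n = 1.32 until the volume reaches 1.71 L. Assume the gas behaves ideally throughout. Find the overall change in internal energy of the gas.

n = P₁V₁/(RT₁) = 143×28.6/(8.314×514) = 0.957 mol.
Step 1 — Adiabatic: T₂/T₁ = (P₂/P₁)^((γ−1)/γ) ⇒ T₂ = 514×(6.04)^0.400 = 1060 K; V₂ = 9.72 L.
ΔU = nCvΔT = 0.957×12.5×(1060−514) = 6460 J.
Q = 0 for an adiabatic process, so W = −ΔU = -6460 J.
State after step 1: P = 864 kPa, V = 9.72 L, T = 1060 K.
Step 2 — Polytropic n=1.32: T₂ = T₁(V₁/V₂)^(n−1) = 1060×(5.68)^0.32 = 1840 K; P₂ = P₁(V₁/V₂)^n = 8560 kPa.
W = (P₁V₁−P₂V₂)/(n−1) = (864×9.72−8560×1.71)/0.32 = -19500 J.
ΔU = nCvΔT = 0.957×12.5×(1840−1060) = 9370 J.
Q = ΔU + W = -10200 J.
Net over both steps: W = -26000 J, Q = -10200 J, ΔU = 15800 J.

15800 J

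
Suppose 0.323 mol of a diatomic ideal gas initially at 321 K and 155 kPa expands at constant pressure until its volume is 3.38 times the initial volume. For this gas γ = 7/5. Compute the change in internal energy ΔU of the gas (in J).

V₁ = nRT₁/P₁ = 0.323×8.314×321/155 = 5.56 L.
Isobaric: P stays 155 kPa; V/T = const ⇒ T₂ = 1080 K, V₂ = 18.8 L.
For an ideal gas ΔU = nCvΔT with Cv = (5/2)R = 20.8 J/(mol·K).
ΔU = 0.323×20.8×(1080−321) = 5130 J.

5130 J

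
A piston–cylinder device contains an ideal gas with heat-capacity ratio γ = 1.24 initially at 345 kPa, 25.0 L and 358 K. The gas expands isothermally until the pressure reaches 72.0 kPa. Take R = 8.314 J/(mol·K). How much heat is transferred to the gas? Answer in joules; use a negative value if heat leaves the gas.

13500 J

n = P₁V₁/(RT₁) = 345×25.0/(8.314×358) = 2.90 mol.
Isothermal: T stays 358 K; PV = const ⇒ V₂ = 120 L, P₂ = 72.0 kPa.
ΔU = 0 (ideal gas, T constant).
W = nRT ln(V₂/V₁) = 2.90×8.314×358×ln(4.79) = 13500 J.
Q = ΔU + W = 13500 J.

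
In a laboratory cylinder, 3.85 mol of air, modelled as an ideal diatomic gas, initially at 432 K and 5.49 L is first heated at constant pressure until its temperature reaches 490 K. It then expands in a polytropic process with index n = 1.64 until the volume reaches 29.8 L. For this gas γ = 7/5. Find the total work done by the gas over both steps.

17400 J

P₁ = nRT₁/V₁ = 3.85×8.314×432/5.49 = 2520 kPa.
Step 1 — Isobaric: P stays 2520 kPa; V/T = const ⇒ T₂ = 490 K, V₂ = 6.23 L.
W = PΔV = 2520×(6.23−5.49) kPa·L = 1860 J.
ΔU = nCvΔT = 3.85×20.8×(490−432) = 4640 J.
Q = ΔU + W = nCpΔT = 6500 J.
State after step 1: P = 2520 kPa, V = 6.23 L, T = 490 K.
Step 2 — Polytropic n=1.64: T₂ = T₁(V₁/V₂)^(n−1) = 490×(0.209)^0.64 = 180 K; P₂ = P₁(V₁/V₂)^n = 193 kPa.
W = (P₁V₁−P₂V₂)/(n−1) = (2520×6.23−193×29.8)/0.64 = 15500 J.
ΔU = nCvΔT = 3.85×20.8×(180−490) = -24800 J.
Q = ΔU + W = -9310 J.
Net over both steps: W = 17400 J, Q = -2810 J, ΔU = -20200 J.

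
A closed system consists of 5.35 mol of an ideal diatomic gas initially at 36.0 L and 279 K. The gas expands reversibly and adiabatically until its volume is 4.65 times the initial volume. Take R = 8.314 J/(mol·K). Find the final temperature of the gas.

151 K

P₁ = nRT₁/V₁ = 5.35×8.314×279/36.0 = 345 kPa.
Adiabatic: TV^(γ−1) = const ⇒ T₂ = 279×(0.215)^0.400 = 151 K; PV^γ = const ⇒ P₂ = 40.1 kPa.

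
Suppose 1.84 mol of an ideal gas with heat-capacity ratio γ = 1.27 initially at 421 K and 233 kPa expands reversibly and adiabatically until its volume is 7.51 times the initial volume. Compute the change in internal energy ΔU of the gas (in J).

V₁ = nRT₁/P₁ = 1.84×8.314×421/233 = 27.6 L.
Adiabatic: TV^(γ−1) = const ⇒ T₂ = 421×(0.133)^0.270 = 244 K; PV^γ = const ⇒ P₂ = 18.0 kPa.
For an ideal gas ΔU = nCvΔT with Cv = R/(γ−1) = 30.8 J/(mol·K).
ΔU = 1.84×30.8×(244−421) = -10000 J.

-10000 J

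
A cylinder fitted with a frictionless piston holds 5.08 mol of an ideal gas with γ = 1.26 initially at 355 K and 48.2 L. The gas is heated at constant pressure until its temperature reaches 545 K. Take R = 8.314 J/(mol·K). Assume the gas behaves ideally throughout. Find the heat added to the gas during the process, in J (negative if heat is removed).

P₁ = nRT₁/V₁ = 5.08×8.314×355/48.2 = 311 kPa.
Isobaric: P stays 311 kPa; V/T = const ⇒ T₂ = 545 K, V₂ = 74.0 L.
W = PΔV = 311×(74.0−48.2) kPa·L = 8020 J.
ΔU = nCvΔT = 5.08×32.0×(545−355) = 30900 J.
Q = ΔU + W = nCpΔT = 38900 J.

38900 J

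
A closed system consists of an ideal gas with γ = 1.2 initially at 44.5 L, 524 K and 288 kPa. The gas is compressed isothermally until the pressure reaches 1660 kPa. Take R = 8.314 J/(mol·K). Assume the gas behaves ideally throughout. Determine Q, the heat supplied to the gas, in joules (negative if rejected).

-22400 J

n = P₁V₁/(RT₁) = 288×44.5/(8.314×524) = 2.94 mol.
Isothermal: T stays 524 K; PV = const ⇒ V₂ = 7.72 L, P₂ = 1660 kPa.
ΔU = 0 (ideal gas, T constant).
W = nRT ln(V₂/V₁) = 2.94×8.314×524×ln(0.173) = -22400 J.
Q = ΔU + W = -22400 J.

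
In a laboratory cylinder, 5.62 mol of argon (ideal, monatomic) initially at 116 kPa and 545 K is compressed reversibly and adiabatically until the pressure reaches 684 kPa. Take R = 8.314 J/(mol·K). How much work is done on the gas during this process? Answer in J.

V₁ = nRT₁/P₁ = 5.62×8.314×545/116 = 220 L.
Adiabatic: T₂/T₁ = (P₂/P₁)^((γ−1)/γ) ⇒ T₂ = 545×(5.90)^0.400 = 1110 K; V₂ = 75.7 L.
ΔU = nCvΔT = 5.62×12.5×(1110−545) = 39500 J.
Q = 0 for an adiabatic process, so W = −ΔU = -39500 J.
Work done on the gas = −W_by = 39500 J.

39500 J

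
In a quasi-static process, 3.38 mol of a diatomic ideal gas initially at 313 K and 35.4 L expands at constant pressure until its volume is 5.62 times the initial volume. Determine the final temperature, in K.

P₁ = nRT₁/V₁ = 3.38×8.314×313/35.4 = 248 kPa.
Isobaric: P stays 248 kPa; V/T = const ⇒ T₂ = 1760 K, V₂ = 199 L.

1760 K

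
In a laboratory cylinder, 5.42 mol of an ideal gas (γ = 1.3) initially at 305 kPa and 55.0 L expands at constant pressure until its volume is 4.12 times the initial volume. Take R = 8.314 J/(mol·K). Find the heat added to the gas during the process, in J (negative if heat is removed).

227000 J

T₁ = P₁V₁/(nR) = 305×55.0/(5.42×8.314) = 372 K.
Isobaric: P stays 305 kPa; V/T = const ⇒ T₂ = 1530 K, V₂ = 227 L.
W = PΔV = 305×(227−55.0) kPa·L = 52300 J.
ΔU = nCvΔT = 5.42×27.7×(1530−372) = 174000 J.
Q = ΔU + W = nCpΔT = 227000 J.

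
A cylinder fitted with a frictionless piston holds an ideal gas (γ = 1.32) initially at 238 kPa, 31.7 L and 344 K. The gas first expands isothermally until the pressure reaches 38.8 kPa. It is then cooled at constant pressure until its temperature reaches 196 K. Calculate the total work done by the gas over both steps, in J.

10400 J

n = P₁V₁/(RT₁) = 238×31.7/(8.314×344) = 2.64 mol.
Step 1 — Isothermal: T stays 344 K; PV = const ⇒ V₂ = 194 L, P₂ = 38.8 kPa.
ΔU = 0 (ideal gas, T constant).
W = nRT ln(V₂/V₁) = 2.64×8.314×344×ln(6.13) = 13700 J.
Q = ΔU + W = 13700 J.
State after step 1: P = 38.8 kPa, V = 194 L, T = 344 K.
Step 2 — Isobaric: P stays 38.8 kPa; V/T = const ⇒ T₂ = 196 K, V₂ = 111 L.
W = PΔV = 38.8×(111−194) kPa·L = -3250 J.
ΔU = nCvΔT = 2.64×26.0×(196−344) = -10100 J.
Q = ΔU + W = nCpΔT = -13400 J.
Net over both steps: W = 10400 J, Q = 295 J, ΔU = -10100 J.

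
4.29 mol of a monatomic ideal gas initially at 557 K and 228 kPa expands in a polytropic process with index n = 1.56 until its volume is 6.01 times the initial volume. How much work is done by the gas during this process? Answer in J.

22500 J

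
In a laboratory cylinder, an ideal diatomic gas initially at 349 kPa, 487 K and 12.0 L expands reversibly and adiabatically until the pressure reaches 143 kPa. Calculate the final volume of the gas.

Adiabatic: T₂/T₁ = (P₂/P₁)^((γ−1)/γ) ⇒ T₂ = 487×(0.410)^0.286 = 377 K; V₂ = 22.7 L.

22.7 L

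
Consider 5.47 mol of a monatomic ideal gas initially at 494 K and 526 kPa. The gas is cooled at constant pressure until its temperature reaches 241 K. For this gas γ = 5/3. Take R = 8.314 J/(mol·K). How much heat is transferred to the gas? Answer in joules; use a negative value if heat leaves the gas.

V₁ = nRT₁/P₁ = 5.47×8.314×494/526 = 42.7 L.
Isobaric: P stays 526 kPa; V/T = const ⇒ T₂ = 241 K, V₂ = 20.8 L.
W = PΔV = 526×(20.8−42.7) kPa·L = -11500 J.
ΔU = nCvΔT = 5.47×12.5×(241−494) = -17300 J.
Q = ΔU + W = nCpΔT = -28800 J.

-28800 J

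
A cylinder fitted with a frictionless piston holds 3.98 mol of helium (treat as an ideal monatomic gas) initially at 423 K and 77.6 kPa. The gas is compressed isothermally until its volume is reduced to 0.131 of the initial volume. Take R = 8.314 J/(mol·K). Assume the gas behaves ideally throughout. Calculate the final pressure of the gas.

V₁ = nRT₁/P₁ = 3.98×8.314×423/77.6 = 180 L.
Isothermal: T stays 423 K; PV = const ⇒ V₂ = 23.6 L, P₂ = 592 kPa.

592 kPa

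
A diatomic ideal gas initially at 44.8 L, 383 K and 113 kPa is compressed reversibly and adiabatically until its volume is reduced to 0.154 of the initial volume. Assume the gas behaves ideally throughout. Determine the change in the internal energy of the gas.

n = P₁V₁/(RT₁) = 113×44.8/(8.314×383) = 1.59 mol.
Adiabatic: TV^(γ−1) = const ⇒ T₂ = 383×(6.49)^0.400 = 809 K; PV^γ = const ⇒ P₂ = 1550 kPa.
For an ideal gas ΔU = nCvΔT with Cv = (5/2)R = 20.8 J/(mol·K).
ΔU = 1.59×20.8×(809−383) = 14100 J.

14100 J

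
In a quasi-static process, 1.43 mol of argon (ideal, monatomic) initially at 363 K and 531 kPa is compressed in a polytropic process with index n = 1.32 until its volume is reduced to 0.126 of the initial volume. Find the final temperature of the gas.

704 K

V₁ = nRT₁/P₁ = 1.43×8.314×363/531 = 8.13 L.
Polytropic n=1.32: T₂ = T₁(V₁/V₂)^(n−1) = 363×(7.94)^0.32 = 704 K; P₂ = P₁(V₁/V₂)^n = 8180 kPa.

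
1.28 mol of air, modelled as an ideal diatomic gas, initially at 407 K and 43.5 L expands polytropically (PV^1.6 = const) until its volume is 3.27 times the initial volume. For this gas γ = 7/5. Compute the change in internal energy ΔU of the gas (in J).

P₁ = nRT₁/V₁ = 1.28×8.314×407/43.5 = 99.6 kPa.
Polytropic n=1.6: T₂ = T₁(V₁/V₂)^(n−1) = 407×(0.306)^0.60 = 200 K; P₂ = P₁(V₁/V₂)^n = 15.0 kPa.
For an ideal gas ΔU = nCvΔT with Cv = (5/2)R = 20.8 J/(mol·K).
ΔU = 1.28×20.8×(200−407) = -5510 J.

-5510 J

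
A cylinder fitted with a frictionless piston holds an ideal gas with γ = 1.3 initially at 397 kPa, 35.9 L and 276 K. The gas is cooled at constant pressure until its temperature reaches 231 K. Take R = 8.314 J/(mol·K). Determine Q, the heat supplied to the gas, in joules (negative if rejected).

-10100 J

n = P₁V₁/(RT₁) = 397×35.9/(8.314×276) = 6.21 mol.
Isobaric: P stays 397 kPa; V/T = const ⇒ T₂ = 231 K, V₂ = 30.0 L.
W = PΔV = 397×(30.0−35.9) kPa·L = -2320 J.
ΔU = nCvΔT = 6.21×27.7×(231−276) = -7750 J.
Q = ΔU + W = nCpΔT = -10100 J.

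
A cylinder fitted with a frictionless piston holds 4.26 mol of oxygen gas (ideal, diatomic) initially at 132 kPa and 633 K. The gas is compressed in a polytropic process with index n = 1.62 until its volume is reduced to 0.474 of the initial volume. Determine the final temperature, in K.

V₁ = nRT₁/P₁ = 4.26×8.314×633/132 = 170 L.
Polytropic n=1.62: T₂ = T₁(V₁/V₂)^(n−1) = 633×(2.11)^0.62 = 1010 K; P₂ = P₁(V₁/V₂)^n = 442 kPa.

1010 K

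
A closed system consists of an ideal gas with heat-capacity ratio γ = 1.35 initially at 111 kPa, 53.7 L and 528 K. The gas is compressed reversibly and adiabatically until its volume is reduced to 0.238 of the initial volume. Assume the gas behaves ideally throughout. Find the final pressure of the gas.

771 kPa

Adiabatic: TV^(γ−1) = const ⇒ T₂ = 528×(4.20)^0.350 = 873 K; PV^γ = const ⇒ P₂ = 771 kPa.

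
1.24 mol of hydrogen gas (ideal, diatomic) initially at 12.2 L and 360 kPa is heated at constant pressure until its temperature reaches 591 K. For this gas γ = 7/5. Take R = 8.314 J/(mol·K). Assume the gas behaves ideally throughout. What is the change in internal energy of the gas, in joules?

4250 J

T₁ = P₁V₁/(nR) = 360×12.2/(1.24×8.314) = 426 K.
Isobaric: P stays 360 kPa; V/T = const ⇒ T₂ = 591 K, V₂ = 16.9 L.
For an ideal gas ΔU = nCvΔT with Cv = (5/2)R = 20.8 J/(mol·K).
ΔU = 1.24×20.8×(591−426) = 4250 J.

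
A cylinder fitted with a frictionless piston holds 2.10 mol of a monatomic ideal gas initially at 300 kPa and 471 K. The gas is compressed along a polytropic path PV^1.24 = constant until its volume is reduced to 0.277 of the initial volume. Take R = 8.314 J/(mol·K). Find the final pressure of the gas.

V₁ = nRT₁/P₁ = 2.10×8.314×471/300 = 27.4 L.
Polytropic n=1.24: T₂ = T₁(V₁/V₂)^(n−1) = 471×(3.61)^0.24 = 641 K; P₂ = P₁(V₁/V₂)^n = 1470 kPa.

1470 kPa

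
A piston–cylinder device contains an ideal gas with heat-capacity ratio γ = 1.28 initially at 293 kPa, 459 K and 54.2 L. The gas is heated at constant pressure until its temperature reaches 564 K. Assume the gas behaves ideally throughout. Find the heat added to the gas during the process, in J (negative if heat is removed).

16600 J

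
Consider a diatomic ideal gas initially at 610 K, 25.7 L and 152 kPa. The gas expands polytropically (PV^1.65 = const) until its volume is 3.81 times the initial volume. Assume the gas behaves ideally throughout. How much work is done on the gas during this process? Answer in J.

-3490 J

n = P₁V₁/(RT₁) = 152×25.7/(8.314×610) = 0.770 mol.
Polytropic n=1.65: T₂ = T₁(V₁/V₂)^(n−1) = 610×(0.262)^0.65 = 256 K; P₂ = P₁(V₁/V₂)^n = 16.7 kPa.
W = (P₁V₁−P₂V₂)/(n−1) = (152×25.7−16.7×97.9)/0.65 = 3490 J.
Work done on the gas = −W_by = -3490 J.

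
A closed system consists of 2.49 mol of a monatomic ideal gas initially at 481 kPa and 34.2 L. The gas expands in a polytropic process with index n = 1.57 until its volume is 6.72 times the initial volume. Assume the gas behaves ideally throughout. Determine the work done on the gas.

-19100 J

T₁ = P₁V₁/(nR) = 481×34.2/(2.49×8.314) = 795 K.
Polytropic n=1.57: T₂ = T₁(V₁/V₂)^(n−1) = 795×(0.149)^0.57 = 268 K; P₂ = P₁(V₁/V₂)^n = 24.2 kPa.
W = (P₁V₁−P₂V₂)/(n−1) = (481×34.2−24.2×230)/0.57 = 19100 J.
Work done on the gas = −W_by = -19100 J.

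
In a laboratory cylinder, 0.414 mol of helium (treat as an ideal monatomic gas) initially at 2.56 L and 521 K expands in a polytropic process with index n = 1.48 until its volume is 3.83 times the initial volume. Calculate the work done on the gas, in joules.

-1780 J

P₁ = nRT₁/V₁ = 0.414×8.314×521/2.56 = 700 kPa.
Polytropic n=1.48: T₂ = T₁(V₁/V₂)^(n−1) = 521×(0.261)^0.48 = 273 K; P₂ = P₁(V₁/V₂)^n = 96.0 kPa.
W = (P₁V₁−P₂V₂)/(n−1) = (700×2.56−96.0×9.80)/0.48 = 1780 J.
Work done on the gas = −W_by = -1780 J.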